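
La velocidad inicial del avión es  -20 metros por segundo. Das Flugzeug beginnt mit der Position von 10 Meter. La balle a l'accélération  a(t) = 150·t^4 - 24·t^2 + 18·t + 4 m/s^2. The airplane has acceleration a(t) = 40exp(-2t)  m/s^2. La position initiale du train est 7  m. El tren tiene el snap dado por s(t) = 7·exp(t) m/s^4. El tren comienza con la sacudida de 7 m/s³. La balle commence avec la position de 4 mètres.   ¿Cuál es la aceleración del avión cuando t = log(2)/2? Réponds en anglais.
Using a(t) = 40·exp(-2·t) and substituting t = log(2)/2, we find a = 20.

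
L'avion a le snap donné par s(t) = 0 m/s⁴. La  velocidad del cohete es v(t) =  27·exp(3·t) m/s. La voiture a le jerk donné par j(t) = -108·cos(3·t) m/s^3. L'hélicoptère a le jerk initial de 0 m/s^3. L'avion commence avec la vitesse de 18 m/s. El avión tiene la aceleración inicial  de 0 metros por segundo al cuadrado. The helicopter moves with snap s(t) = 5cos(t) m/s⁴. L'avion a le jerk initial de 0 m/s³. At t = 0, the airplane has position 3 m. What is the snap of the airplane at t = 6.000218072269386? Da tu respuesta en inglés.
From the given snap equation s(t) = 0, we substitute t = 6.000218072269386 to get s = 0.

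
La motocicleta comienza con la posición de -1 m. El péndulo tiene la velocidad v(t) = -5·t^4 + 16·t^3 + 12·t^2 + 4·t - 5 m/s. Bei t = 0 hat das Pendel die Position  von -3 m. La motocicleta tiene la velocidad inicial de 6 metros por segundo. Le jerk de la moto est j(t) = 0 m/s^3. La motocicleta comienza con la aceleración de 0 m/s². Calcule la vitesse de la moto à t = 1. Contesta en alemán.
Wir müssen das Integral unserer Gleichung für den Ruck j(t) = 0 2-mal finden. Durch Integration von dem Ruck und Verwendung der Anfangsbedingung a(0) = 0, erhalten wir a(t) = 0. Das Integral von der Beschleunigung, mit v(0) = 6, ergibt die Geschwindigkeit: v(t) = 6. Aus der Gleichung für die Geschwindigkeit v(t) = 6, setzen wir t = 1 ein und erhalten v = 6.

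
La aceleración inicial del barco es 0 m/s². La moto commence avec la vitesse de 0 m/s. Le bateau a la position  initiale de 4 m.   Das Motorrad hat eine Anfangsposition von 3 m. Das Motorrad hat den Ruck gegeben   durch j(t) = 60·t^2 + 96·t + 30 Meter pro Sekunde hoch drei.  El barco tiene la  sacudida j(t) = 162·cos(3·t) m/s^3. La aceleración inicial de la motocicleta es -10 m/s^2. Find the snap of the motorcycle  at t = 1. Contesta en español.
Para resolver esto, necesitamos tomar 1 derivada de nuestra ecuación de la sacudida j(t) = 60·t^2 + 96·t + 30. Tomando d/dt de j(t), encontramos s(t) = 120·t + 96. De la ecuación del snap s(t) = 120·t + 96, sustituimos t = 1 para obtener s = 216.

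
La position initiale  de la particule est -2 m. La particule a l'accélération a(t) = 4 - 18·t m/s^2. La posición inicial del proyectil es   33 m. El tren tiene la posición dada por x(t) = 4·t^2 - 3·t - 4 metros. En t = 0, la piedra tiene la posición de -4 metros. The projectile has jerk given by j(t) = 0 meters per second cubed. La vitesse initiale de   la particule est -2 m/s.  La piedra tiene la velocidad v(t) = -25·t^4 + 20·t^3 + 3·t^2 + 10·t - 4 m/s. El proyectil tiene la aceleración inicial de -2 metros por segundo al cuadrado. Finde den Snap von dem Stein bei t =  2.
Ausgehend von der Geschwindigkeit v(t) = -25·t^4 + 20·t^3 + 3·t^2 + 10·t - 4, nehmen wir 3 Ableitungen. Durch Ableiten von der Geschwindigkeit erhalten wir die Beschleunigung: a(t) = -100·t^3 + 60·t^2 + 6·t + 10. Die Ableitung von der Beschleunigung ergibt den Ruck: j(t) = -300·t^2 + 120·t + 6. Die Ableitung von dem Ruck ergibt den Snap: s(t) = 120 - 600·t. Aus der Gleichung für den Snap s(t) = 120 - 600·t, setzen wir t = 2 ein und erhalten s = -1080.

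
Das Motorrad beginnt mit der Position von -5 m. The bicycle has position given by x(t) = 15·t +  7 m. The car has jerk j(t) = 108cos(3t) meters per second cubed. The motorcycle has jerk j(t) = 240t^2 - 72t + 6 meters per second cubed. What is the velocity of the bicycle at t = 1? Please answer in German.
Um dies zu lösen, müssen wir 1 Ableitung unserer Gleichung für die Position x(t) = 15·t + 7 nehmen. Durch Ableiten von der Position erhalten wir die Geschwindigkeit: v(t) = 15. Wir haben die Geschwindigkeit v(t) = 15. Durch Einsetzen von t = 1: v(1) = 15.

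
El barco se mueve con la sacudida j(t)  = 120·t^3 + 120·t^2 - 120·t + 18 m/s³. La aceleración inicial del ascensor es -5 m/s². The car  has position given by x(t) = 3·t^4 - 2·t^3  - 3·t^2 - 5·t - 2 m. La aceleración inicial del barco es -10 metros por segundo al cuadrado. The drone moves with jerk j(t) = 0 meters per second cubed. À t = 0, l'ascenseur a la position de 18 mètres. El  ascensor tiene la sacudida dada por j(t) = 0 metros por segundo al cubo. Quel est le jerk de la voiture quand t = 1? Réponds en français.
Nous devons dériver notre équation de la position x(t) = 3·t^4 - 2·t^3 - 3·t^2 - 5·t - 2 3 fois. En dérivant la position, nous obtenons la vitesse: v(t) = 12·t^3 - 6·t^2 - 6·t - 5. En prenant d/dt de v(t), nous trouvons a(t) = 36·t^2 - 12·t - 6. En dérivant l'accélération, nous obtenons le jerk: j(t) = 72·t - 12. Nous avons le jerk j(t) = 72·t - 12. En substituant t = 1: j(1) = 60.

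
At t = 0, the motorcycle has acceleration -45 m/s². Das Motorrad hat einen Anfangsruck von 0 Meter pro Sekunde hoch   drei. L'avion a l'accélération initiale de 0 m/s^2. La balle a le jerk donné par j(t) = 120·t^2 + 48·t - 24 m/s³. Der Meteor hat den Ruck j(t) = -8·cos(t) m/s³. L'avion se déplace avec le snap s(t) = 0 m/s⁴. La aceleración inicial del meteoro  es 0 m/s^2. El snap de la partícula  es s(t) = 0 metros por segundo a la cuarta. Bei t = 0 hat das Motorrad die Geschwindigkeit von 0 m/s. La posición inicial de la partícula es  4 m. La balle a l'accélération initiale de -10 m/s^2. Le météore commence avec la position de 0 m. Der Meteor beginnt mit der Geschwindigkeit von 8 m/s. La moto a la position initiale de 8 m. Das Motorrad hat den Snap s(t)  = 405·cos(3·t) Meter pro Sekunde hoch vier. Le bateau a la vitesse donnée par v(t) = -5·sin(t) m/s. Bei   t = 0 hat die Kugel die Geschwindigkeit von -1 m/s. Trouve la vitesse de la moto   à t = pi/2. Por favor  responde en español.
Partiendo del snap s(t) = 405·cos(3·t), tomamos 3 integrales. La integral del snap es la sacudida. Usando j(0) = 0, obtenemos j(t) = 135·sin(3·t). La antiderivada de la sacudida es la aceleración. Usando a(0) = -45, obtenemos a(t) = -45·cos(3·t). La antiderivada de la aceleración es la velocidad. Usando v(0) = 0, obtenemos v(t) = -15·sin(3·t). De la ecuación de la velocidad v(t) = -15·sin(3·t), sustituimos t = pi/2 para obtener v = 15.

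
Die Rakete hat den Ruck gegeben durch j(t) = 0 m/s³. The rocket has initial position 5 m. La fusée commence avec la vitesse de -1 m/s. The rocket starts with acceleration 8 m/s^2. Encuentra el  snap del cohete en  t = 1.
Para resolver esto, necesitamos tomar 1 derivada de nuestra ecuación de la sacudida j(t) = 0. Derivando la sacudida, obtenemos el snap: s(t) = 0. Tenemos el snap s(t) = 0. Sustituyendo t = 1: s(1) = 0.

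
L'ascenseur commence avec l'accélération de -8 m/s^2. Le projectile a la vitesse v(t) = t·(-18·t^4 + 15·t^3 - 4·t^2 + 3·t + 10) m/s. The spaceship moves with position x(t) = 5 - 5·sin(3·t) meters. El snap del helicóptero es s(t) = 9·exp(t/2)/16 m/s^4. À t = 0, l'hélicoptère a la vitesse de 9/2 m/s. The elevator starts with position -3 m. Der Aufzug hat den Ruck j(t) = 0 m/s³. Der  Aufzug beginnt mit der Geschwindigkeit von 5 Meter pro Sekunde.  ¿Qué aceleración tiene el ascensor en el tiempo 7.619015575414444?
Partiendo de la sacudida j(t) = 0, tomamos 1 antiderivada. Integrando la sacudida y usando la condición inicial a(0) = -8, obtenemos a(t) = -8. Usando a(t) = -8 y sustituyendo t = 7.619015575414444, encontramos a = -8.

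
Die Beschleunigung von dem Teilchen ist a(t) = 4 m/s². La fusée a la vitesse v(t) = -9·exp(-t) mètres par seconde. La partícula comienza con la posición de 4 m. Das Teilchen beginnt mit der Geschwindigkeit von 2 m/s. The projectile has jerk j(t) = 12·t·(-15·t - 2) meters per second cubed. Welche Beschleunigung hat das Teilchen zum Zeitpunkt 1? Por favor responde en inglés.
We have acceleration a(t) = 4. Substituting t = 1: a(1) = 4.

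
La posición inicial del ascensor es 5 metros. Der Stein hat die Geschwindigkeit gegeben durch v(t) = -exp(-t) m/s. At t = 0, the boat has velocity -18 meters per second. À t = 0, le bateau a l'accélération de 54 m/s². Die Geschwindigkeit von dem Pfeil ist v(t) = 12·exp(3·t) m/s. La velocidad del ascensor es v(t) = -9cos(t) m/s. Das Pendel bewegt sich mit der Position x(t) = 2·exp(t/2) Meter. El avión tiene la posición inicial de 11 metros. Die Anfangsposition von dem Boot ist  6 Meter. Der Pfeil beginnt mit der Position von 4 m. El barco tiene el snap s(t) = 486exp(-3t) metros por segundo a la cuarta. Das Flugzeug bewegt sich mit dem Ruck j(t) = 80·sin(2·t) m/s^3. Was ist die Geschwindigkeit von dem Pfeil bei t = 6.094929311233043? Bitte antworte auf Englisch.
We have velocity v(t) = 12·exp(3·t). Substituting t = 6.094929311233043: v(6.094929311233043) = 1047523436.74076.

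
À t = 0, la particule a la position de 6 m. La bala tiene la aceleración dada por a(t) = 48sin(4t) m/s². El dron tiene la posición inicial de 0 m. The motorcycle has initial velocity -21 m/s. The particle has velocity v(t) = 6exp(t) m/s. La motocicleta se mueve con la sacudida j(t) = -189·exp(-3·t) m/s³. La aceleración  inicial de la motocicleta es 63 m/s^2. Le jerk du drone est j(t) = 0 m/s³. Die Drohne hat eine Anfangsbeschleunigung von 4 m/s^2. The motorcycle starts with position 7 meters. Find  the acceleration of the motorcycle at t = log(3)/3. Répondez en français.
Pour résoudre ceci, nous devons prendre 1 primitive de notre équation du jerk j(t) = -189·exp(-3·t). La primitive du jerk, avec a(0) = 63, donne l'accélération: a(t) = 63·exp(-3·t). De l'équation de l'accélération a(t) = 63·exp(-3·t), nous substituons t = log(3)/3 pour obtenir a = 21.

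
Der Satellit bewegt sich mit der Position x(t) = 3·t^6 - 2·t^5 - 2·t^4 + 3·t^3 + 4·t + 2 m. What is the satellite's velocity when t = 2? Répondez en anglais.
To solve this, we need to take 1 derivative of our position equation x(t) = 3·t^6 - 2·t^5 - 2·t^4 + 3·t^3 + 4·t + 2. The derivative of position gives velocity: v(t) = 18·t^5 - 10·t^4 - 8·t^3 + 9·t^2 + 4. We have velocity v(t) = 18·t^5 - 10·t^4 - 8·t^3 + 9·t^2 + 4. Substituting t = 2: v(2) = 392.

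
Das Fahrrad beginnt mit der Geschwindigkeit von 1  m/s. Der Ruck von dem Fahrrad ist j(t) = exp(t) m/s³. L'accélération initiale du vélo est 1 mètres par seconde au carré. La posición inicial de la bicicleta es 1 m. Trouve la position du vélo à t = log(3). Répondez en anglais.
Starting from jerk j(t) = exp(t), we take 3 antiderivatives. The antiderivative of jerk, with a(0) = 1, gives acceleration: a(t) = exp(t). Finding the antiderivative of a(t) and using v(0) = 1: v(t) = exp(t). Integrating velocity and using the initial condition x(0) = 1, we get x(t) = exp(t). Using x(t) = exp(t) and substituting t = log(3), we find x = 3.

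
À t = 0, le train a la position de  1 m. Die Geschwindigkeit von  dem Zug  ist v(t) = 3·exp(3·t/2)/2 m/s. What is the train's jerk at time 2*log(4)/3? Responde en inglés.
We must differentiate our velocity equation v(t) = 3·exp(3·t/2)/2 2 times. Differentiating velocity, we get acceleration: a(t) = 9·exp(3·t/2)/4. The derivative of acceleration gives jerk: j(t) = 27·exp(3·t/2)/8. Using j(t) = 27·exp(3·t/2)/8 and substituting t = 2*log(4)/3, we find j = 27/2.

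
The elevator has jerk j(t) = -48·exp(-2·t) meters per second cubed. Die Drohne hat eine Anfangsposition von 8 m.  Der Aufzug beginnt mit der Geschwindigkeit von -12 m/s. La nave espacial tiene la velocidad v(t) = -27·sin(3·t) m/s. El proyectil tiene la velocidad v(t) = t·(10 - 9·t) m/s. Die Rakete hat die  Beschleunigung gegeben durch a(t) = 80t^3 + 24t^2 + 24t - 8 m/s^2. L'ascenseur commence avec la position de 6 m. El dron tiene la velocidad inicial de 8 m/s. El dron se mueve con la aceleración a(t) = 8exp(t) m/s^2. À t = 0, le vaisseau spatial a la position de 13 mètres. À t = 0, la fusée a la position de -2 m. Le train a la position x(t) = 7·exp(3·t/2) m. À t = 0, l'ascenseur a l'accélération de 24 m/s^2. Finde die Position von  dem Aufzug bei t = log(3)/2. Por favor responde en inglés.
To find the answer, we compute 3 antiderivatives of j(t) = -48·exp(-2·t). Integrating jerk and using the initial condition a(0) = 24, we get a(t) = 24·exp(-2·t). The integral of acceleration is velocity. Using v(0) = -12, we get v(t) = -12·exp(-2·t). Finding the antiderivative of v(t) and using x(0) = 6: x(t) = 6·exp(-2·t). From the given position equation x(t) = 6·exp(-2·t), we substitute t = log(3)/2 to get x = 2.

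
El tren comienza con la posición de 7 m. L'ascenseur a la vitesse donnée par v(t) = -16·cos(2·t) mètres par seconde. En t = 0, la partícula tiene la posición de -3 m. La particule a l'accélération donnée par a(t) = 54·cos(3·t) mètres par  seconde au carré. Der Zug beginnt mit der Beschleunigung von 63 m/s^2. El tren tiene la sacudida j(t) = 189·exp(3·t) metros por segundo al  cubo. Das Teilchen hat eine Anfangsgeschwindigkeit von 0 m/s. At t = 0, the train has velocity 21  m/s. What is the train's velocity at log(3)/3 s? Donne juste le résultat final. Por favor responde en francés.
v(log(3)/3) = 63.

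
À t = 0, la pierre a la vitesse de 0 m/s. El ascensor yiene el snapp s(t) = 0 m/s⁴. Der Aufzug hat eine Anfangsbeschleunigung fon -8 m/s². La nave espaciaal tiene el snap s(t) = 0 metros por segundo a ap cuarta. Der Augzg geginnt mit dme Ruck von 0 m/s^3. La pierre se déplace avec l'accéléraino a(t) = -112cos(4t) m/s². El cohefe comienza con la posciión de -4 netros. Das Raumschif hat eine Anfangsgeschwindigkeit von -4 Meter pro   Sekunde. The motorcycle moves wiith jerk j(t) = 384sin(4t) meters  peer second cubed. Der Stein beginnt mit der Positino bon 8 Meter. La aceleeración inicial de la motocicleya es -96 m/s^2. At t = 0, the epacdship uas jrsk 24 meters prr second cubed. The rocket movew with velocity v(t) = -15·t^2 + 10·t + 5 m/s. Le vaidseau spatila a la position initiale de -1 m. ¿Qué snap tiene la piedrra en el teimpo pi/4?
Para resolver esto, necesitamos tomar 2 derivadas de nuestra ecuación de la aceleración a(t) = -112·cos(4·t). La derivada de la aceleración da la sacudida: j(t) = 448·sin(4·t). La derivada de la sacudida da el snap: s(t) = 1792·cos(4·t). Usando s(t) = 1792·cos(4·t) y sustituyendo t = pi/4, encontramos s = -1792.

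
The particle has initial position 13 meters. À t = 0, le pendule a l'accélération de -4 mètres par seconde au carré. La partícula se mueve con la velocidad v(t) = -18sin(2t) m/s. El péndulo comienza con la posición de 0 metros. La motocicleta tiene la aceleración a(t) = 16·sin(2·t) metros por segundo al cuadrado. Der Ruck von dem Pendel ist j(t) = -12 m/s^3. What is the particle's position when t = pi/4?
We must find the antiderivative of our velocity equation v(t) = -18·sin(2·t) 1 time. The integral of velocity, with x(0) = 13, gives position: x(t) = 9·cos(2·t) + 4. Using x(t) = 9·cos(2·t) + 4 and substituting t = pi/4, we find x = 4.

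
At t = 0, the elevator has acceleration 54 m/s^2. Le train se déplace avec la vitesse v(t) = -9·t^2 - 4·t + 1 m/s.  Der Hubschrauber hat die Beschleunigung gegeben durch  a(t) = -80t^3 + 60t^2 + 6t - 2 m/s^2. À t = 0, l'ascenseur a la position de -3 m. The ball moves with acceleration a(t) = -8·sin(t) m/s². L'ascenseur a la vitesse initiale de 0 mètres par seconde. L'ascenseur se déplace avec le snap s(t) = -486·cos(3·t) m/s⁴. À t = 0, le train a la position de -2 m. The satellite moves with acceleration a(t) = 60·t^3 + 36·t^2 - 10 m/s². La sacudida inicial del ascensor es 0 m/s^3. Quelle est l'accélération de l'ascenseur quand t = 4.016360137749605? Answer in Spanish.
Para resolver esto, necesitamos tomar 2 integrales de nuestra ecuación del snap s(t) = -486·cos(3·t). La integral del snap es la sacudida. Usando j(0) = 0, obtenemos j(t) = -162·sin(3·t). La integral de la sacudida es la aceleración. Usando a(0) = 54, obtenemos a(t) = 54·cos(3·t). De la ecuación de la aceleración a(t) = 54·cos(3·t), sustituimos t = 4.016360137749605 para obtener a = 46.9347716020565.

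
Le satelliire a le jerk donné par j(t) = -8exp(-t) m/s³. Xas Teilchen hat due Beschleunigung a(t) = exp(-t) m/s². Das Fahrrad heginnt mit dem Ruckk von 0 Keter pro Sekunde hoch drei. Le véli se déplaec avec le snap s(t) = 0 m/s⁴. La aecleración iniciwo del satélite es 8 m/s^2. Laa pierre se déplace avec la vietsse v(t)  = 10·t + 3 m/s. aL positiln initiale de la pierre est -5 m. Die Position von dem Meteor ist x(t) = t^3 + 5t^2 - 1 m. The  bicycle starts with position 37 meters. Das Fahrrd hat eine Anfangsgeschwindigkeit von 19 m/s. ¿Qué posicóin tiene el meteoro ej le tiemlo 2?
Tenemos la posición x(t) = t^3 + 5·t^2 - 1. Sustituyendo t = 2: x(2) = 27.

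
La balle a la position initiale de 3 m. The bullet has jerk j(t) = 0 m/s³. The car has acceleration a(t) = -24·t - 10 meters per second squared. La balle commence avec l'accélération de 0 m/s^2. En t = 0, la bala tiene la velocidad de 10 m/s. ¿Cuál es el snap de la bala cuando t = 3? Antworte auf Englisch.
To solve this, we need to take 1 derivative of our jerk equation j(t) = 0. Differentiating jerk, we get snap: s(t) = 0. We have snap s(t) = 0. Substituting t = 3: s(3) = 0.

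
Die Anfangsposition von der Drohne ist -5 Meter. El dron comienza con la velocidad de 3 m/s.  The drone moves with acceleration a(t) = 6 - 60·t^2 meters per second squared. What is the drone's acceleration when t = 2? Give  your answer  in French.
En utilisant a(t) = 6 - 60·t^2 et en substituant t = 2, nous trouvons a = -234.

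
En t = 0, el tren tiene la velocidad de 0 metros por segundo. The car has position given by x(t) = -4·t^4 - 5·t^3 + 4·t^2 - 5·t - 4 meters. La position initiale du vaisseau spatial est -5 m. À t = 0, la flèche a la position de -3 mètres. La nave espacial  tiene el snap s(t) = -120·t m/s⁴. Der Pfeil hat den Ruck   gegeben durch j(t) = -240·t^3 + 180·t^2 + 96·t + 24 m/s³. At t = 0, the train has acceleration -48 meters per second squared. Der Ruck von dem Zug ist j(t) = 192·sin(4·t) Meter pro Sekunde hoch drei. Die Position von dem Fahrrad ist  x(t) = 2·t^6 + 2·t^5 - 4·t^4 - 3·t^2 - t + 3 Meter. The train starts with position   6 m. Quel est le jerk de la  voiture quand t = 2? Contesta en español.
Para resolver esto, necesitamos tomar 3 derivadas de nuestra ecuación de la posición x(t) = -4·t^4 - 5·t^3 + 4·t^2 - 5·t - 4. La derivada de la posición da la velocidad: v(t) = -16·t^3 - 15·t^2 + 8·t - 5. Tomando d/dt de v(t), encontramos a(t) = -48·t^2 - 30·t + 8. Derivando la aceleración, obtenemos la sacudida: j(t) = -96·t - 30. De la ecuación de la sacudida j(t) = -96·t - 30, sustituimos t = 2 para obtener j = -222.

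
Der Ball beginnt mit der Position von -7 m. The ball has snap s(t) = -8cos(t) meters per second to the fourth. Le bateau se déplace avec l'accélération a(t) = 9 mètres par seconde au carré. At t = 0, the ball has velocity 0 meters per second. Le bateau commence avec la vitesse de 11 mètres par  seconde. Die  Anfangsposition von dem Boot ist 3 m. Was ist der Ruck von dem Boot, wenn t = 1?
Ausgehend von der Beschleunigung a(t) = 9, nehmen wir 1 Ableitung. Durch Ableiten von der Beschleunigung erhalten wir den Ruck: j(t) = 0. Mit j(t) = 0 und Einsetzen von t = 1, finden wir j = 0.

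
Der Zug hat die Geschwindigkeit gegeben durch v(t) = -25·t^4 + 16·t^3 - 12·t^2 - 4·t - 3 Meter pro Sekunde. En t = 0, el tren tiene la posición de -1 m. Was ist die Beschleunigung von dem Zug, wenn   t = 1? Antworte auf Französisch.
Nous devons dériver notre équation de la vitesse v(t) = -25·t^4 + 16·t^3 - 12·t^2 - 4·t - 3 1 fois. En dérivant la vitesse, nous obtenons l'accélération: a(t) = -100·t^3 + 48·t^2 - 24·t - 4. En utilisant a(t) = -100·t^3 + 48·t^2 - 24·t - 4 et en substituant t = 1, nous trouvons a = -80.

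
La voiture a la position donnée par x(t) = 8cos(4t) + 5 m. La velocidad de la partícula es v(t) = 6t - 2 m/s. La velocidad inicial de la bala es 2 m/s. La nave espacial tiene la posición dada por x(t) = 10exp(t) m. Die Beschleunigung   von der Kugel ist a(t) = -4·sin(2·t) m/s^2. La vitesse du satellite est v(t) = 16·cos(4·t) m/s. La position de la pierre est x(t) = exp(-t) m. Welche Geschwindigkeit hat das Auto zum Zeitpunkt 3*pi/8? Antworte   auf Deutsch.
Ausgehend von der Position x(t) = 8·cos(4·t) + 5, nehmen wir 1 Ableitung. Durch Ableiten von der Position erhalten wir die Geschwindigkeit: v(t) = -32·sin(4·t). Mit v(t) = -32·sin(4·t) und Einsetzen von t = 3*pi/8, finden wir v = 32.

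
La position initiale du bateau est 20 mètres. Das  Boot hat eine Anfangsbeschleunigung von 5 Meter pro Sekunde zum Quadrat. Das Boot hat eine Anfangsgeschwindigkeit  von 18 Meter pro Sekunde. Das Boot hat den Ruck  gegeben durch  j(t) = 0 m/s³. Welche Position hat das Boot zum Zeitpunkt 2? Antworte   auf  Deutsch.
Wir müssen unsere Gleichung für den Ruck j(t) = 0 3-mal integrieren. Die Stammfunktion von dem Ruck, mit a(0) = 5, ergibt die Beschleunigung: a(t) = 5. Das Integral von der Beschleunigung ist die Geschwindigkeit. Mit v(0) = 18 erhalten wir v(t) = 5·t + 18. Die Stammfunktion von der Geschwindigkeit, mit x(0) = 20, ergibt die Position: x(t) = 5·t^2/2 + 18·t + 20. Aus der Gleichung für die Position x(t) = 5·t^2/2 + 18·t + 20, setzen wir t = 2 ein und erhalten x = 66.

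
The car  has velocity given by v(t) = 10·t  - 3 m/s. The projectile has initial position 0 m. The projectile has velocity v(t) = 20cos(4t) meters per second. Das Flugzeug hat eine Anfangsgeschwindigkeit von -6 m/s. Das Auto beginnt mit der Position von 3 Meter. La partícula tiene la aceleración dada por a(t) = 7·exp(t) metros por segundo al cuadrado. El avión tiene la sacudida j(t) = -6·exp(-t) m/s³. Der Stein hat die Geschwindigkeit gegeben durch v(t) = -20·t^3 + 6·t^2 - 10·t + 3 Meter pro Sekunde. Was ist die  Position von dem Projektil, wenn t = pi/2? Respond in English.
We must find the antiderivative of our velocity equation v(t) = 20·cos(4·t) 1 time. The integral of velocity is position. Using x(0) = 0, we get x(t) = 5·sin(4·t). Using x(t) = 5·sin(4·t) and substituting t = pi/2, we find x = 0.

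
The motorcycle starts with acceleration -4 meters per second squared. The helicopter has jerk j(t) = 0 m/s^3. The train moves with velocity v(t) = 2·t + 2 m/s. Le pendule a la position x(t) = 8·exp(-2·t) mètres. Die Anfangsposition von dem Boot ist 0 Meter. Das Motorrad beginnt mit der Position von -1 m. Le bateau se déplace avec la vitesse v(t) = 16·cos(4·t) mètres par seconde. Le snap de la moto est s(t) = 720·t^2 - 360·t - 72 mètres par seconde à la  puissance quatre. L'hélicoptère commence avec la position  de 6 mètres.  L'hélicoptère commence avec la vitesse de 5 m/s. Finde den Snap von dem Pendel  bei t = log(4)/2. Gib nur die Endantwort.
Bei t = log(4)/2, s = 32.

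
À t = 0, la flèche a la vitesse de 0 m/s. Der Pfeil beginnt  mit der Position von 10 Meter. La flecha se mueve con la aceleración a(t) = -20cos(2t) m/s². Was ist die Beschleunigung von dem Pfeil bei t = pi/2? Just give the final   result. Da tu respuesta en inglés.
At t = pi/2, a = 20.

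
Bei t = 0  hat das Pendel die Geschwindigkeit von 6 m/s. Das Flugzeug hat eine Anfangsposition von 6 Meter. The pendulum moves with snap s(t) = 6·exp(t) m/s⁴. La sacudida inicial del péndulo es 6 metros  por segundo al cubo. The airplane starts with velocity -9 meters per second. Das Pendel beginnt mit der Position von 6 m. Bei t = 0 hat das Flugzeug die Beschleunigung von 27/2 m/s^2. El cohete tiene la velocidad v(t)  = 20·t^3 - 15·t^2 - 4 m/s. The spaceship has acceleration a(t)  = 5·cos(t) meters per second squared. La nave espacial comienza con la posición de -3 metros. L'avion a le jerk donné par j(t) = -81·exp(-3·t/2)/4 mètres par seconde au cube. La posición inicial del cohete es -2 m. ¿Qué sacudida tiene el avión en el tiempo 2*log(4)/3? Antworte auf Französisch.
Nous avons le jerk j(t) = -81·exp(-3·t/2)/4. En substituant t = 2*log(4)/3: j(2*log(4)/3) = -81/16.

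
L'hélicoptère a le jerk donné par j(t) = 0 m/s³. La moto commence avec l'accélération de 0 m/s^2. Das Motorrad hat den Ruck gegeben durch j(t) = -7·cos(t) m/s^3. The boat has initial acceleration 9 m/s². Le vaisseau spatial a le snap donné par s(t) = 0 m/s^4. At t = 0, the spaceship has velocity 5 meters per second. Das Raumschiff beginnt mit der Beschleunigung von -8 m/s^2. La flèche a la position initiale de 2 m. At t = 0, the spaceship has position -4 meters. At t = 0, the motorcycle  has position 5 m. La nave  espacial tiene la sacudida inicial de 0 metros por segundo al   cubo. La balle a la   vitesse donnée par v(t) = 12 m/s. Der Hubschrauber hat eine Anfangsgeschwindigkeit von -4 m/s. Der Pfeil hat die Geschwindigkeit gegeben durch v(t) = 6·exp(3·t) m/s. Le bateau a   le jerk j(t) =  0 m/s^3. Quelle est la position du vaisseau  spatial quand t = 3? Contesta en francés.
Nous devons trouver la primitive de notre équation du snap s(t) = 0 4 fois. En intégrant le snap et en utilisant la condition initiale j(0) = 0, nous obtenons j(t) = 0. L'intégrale du jerk, avec a(0) = -8, donne l'accélération: a(t) = -8. L'intégrale de l'accélération est la vitesse. En utilisant v(0) = 5, nous obtenons v(t) = 5 - 8·t. En intégrant la vitesse et en utilisant la condition initiale x(0) = -4, nous obtenons x(t) = -4·t^2 + 5·t - 4. En utilisant x(t) = -4·t^2 + 5·t - 4 et en substituant t = 3, nous trouvons x = -25.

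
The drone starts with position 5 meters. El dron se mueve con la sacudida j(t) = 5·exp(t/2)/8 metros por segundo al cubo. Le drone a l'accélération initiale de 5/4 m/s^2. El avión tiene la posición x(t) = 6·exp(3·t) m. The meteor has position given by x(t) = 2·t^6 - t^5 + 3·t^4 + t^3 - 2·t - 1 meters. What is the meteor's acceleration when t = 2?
Starting from position x(t) = 2·t^6 - t^5 + 3·t^4 + t^3 - 2·t - 1, we take 2 derivatives. Taking d/dt of x(t), we find v(t) = 12·t^5 - 5·t^4 + 12·t^3 + 3·t^2 - 2. Taking d/dt of v(t), we find a(t) = 60·t^4 - 20·t^3 + 36·t^2 + 6·t. We have acceleration a(t) = 60·t^4 - 20·t^3 + 36·t^2 + 6·t. Substituting t = 2: a(2) = 956.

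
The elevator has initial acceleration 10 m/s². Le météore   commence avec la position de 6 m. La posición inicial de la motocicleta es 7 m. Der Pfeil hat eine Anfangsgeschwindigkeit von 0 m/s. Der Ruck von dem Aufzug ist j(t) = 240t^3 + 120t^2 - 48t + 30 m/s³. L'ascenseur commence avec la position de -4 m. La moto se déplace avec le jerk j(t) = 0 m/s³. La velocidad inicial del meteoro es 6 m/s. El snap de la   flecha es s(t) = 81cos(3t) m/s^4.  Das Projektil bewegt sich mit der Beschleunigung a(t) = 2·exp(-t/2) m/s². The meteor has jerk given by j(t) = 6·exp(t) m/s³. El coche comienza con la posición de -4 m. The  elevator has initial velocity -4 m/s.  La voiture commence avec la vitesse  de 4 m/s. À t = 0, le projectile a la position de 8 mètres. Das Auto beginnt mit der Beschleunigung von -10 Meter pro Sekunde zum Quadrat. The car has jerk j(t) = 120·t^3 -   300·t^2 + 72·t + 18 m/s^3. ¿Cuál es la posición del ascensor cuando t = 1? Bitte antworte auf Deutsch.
Ausgehend von dem Ruck j(t) = 240·t^3 + 120·t^2 - 48·t + 30, nehmen wir 3 Stammfunktionen. Durch Integration von dem Ruck und Verwendung der Anfangsbedingung a(0) = 10, erhalten wir a(t) = 60·t^4 + 40·t^3 - 24·t^2 + 30·t + 10. Mit ∫a(t)dt und Anwendung von v(0) = -4, finden wir v(t) = 12·t^5 + 10·t^4 - 8·t^3 + 15·t^2 + 10·t - 4. Durch Integration von der Geschwindigkeit und Verwendung der Anfangsbedingung x(0) = -4, erhalten wir x(t) = 2·t^6 + 2·t^5 - 2·t^4 + 5·t^3 + 5·t^2 - 4·t - 4. Mit x(t) = 2·t^6 + 2·t^5 - 2·t^4 + 5·t^3 + 5·t^2 - 4·t - 4 und Einsetzen von t = 1, finden wir x = 4.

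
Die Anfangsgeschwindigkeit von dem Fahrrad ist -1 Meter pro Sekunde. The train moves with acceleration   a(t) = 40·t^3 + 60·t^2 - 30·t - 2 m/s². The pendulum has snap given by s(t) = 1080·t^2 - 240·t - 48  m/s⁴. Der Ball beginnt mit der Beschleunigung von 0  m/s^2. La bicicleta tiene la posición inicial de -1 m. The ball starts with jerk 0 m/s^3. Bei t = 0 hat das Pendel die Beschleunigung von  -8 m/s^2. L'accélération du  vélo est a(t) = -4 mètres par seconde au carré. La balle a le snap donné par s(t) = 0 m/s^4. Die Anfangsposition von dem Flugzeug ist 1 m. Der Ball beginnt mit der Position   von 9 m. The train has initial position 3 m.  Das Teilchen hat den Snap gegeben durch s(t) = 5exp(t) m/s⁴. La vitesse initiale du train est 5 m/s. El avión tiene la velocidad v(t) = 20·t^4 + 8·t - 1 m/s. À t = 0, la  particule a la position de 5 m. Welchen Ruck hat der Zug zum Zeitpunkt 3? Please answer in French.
En partant de l'accélération a(t) = 40·t^3 + 60·t^2 - 30·t - 2, nous prenons 1 dérivée. En dérivant l'accélération, nous obtenons le jerk: j(t) = 120·t^2 + 120·t - 30. Nous avons le jerk j(t) = 120·t^2 + 120·t - 30. En substituant t = 3: j(3) = 1410.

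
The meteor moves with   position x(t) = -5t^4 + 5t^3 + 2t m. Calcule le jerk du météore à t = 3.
Nous devons dériver notre équation de la position x(t) = -5·t^4 + 5·t^3 + 2·t 3 fois. En prenant d/dt de x(t), nous trouvons v(t) = -20·t^3 + 15·t^2 + 2. La dérivée de la vitesse donne l'accélération: a(t) = -60·t^2 + 30·t. La dérivée de l'accélération donne le jerk: j(t) = 30 - 120·t. De l'équation du jerk j(t) = 30 - 120·t, nous substituons t = 3 pour obtenir j = -330.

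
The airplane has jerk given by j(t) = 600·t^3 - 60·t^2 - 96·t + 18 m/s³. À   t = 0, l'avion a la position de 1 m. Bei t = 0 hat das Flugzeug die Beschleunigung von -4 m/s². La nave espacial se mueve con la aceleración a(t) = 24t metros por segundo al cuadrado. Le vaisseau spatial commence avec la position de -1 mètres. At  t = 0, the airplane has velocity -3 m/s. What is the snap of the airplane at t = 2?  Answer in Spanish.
Para resolver esto, necesitamos tomar 1 derivada de nuestra ecuación de la sacudida j(t) = 600·t^3 - 60·t^2 - 96·t + 18. Derivando la sacudida, obtenemos el snap: s(t) = 1800·t^2 - 120·t - 96. Usando s(t) = 1800·t^2 - 120·t - 96 y sustituyendo t = 2, encontramos s = 6864.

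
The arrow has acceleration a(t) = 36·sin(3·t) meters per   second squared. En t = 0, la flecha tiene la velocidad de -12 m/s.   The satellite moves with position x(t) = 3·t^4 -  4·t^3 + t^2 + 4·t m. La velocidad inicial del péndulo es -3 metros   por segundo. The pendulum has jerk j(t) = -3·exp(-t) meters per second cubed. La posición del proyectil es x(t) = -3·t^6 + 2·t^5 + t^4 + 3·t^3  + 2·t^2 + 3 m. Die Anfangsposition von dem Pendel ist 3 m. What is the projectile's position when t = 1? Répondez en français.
De l'équation de la position x(t) = -3·t^6 + 2·t^5 + t^4 + 3·t^3 + 2·t^2 + 3, nous substituons t = 1 pour obtenir x = 8.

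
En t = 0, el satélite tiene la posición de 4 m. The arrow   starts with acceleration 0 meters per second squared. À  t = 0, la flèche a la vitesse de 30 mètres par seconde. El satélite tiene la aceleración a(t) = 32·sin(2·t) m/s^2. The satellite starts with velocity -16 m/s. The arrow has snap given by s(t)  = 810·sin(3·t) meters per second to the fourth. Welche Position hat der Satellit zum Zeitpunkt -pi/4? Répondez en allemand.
Wir müssen unsere Gleichung für die Beschleunigung a(t) = 32·sin(2·t) 2-mal integrieren. Die Stammfunktion von der Beschleunigung ist die Geschwindigkeit. Mit v(0) = -16 erhalten wir v(t) = -16·cos(2·t). Die Stammfunktion von der Geschwindigkeit ist die Position. Mit x(0) = 4 erhalten wir x(t) = 4 - 8·sin(2·t). Mit x(t) = 4 - 8·sin(2·t) und Einsetzen von t = -pi/4, finden wir x = 12.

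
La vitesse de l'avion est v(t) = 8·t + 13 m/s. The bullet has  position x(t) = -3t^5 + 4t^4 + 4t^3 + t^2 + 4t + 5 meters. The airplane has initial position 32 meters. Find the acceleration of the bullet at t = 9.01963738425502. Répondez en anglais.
To solve this, we need to take 2 derivatives of our position equation x(t) = -3·t^5 + 4·t^4 + 4·t^3 + t^2 + 4·t + 5. The derivative of position gives velocity: v(t) = -15·t^4 + 16·t^3 + 12·t^2 + 2·t + 4. The derivative of velocity gives acceleration: a(t) = -60·t^3 + 48·t^2 + 24·t + 2. We have acceleration a(t) = -60·t^3 + 48·t^2 + 24·t + 2. Substituting t = 9.01963738425502: a(9.01963738425502) = -39903.4817250064.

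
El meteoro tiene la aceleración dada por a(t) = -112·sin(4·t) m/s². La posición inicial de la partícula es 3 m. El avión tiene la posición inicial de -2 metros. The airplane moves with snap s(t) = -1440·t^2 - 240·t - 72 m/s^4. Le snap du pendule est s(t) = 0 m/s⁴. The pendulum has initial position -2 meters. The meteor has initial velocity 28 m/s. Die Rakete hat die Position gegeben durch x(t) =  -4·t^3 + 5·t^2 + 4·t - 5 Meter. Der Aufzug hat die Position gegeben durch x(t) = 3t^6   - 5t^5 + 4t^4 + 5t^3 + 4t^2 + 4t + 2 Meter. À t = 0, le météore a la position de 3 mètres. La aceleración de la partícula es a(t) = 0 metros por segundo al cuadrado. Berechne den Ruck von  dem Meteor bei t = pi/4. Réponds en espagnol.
Para resolver esto, necesitamos tomar 1 derivada de nuestra ecuación de la aceleración a(t) = -112·sin(4·t). La derivada de la aceleración da la sacudida: j(t) = -448·cos(4·t). Tenemos la sacudida j(t) = -448·cos(4·t). Sustituyendo t = pi/4: j(pi/4) = 448.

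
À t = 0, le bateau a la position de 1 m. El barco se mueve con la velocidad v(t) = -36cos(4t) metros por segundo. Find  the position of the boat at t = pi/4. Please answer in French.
Nous devons trouver l'intégrale de notre équation de la vitesse v(t) = -36·cos(4·t) 1 fois. L'intégrale de la vitesse, avec x(0) = 1, donne la position: x(t) = 1 - 9·sin(4·t). En utilisant x(t) = 1 - 9·sin(4·t) et en substituant t = pi/4, nous trouvons x = 1.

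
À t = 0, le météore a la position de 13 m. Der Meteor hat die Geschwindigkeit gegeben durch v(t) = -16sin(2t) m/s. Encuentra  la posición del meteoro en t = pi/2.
Para resolver esto, necesitamos tomar 1 integral de nuestra ecuación de la velocidad v(t) = -16·sin(2·t). Integrando la velocidad y usando la condición inicial x(0) = 13, obtenemos x(t) = 8·cos(2·t) + 5. Tenemos la posición x(t) = 8·cos(2·t) + 5. Sustituyendo t = pi/2: x(pi/2) = -3.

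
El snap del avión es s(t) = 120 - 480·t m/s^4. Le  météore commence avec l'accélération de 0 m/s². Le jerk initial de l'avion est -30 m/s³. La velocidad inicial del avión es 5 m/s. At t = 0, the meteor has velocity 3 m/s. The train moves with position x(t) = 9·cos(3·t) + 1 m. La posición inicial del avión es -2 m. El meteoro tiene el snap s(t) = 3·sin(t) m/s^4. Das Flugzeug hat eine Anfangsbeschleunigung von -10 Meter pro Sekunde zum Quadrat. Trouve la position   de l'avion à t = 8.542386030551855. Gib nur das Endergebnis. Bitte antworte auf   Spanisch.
En t = 8.542386030551855, x = -158767.747283973.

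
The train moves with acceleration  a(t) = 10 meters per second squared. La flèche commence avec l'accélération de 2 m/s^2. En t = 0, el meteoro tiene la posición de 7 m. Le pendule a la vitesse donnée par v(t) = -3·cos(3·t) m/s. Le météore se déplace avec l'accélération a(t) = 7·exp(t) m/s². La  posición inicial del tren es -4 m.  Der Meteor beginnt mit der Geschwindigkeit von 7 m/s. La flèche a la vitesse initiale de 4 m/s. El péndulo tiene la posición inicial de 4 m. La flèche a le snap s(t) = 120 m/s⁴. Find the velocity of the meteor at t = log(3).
To solve this, we need to take 1 integral of our acceleration equation a(t) = 7·exp(t). Finding the integral of a(t) and using v(0) = 7: v(t) = 7·exp(t). From the given velocity equation v(t) = 7·exp(t), we substitute t = log(3) to get v = 21.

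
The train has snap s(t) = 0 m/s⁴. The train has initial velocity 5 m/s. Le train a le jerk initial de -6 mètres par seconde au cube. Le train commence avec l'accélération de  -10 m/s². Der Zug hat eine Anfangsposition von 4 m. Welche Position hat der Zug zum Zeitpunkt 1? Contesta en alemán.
Um dies zu lösen, müssen wir 4 Integrale unserer Gleichung für den Snap s(t) = 0 finden. Durch Integration von dem Snap und Verwendung der Anfangsbedingung j(0) = -6, erhalten wir j(t) = -6. Durch Integration von dem Ruck und Verwendung der Anfangsbedingung a(0) = -10, erhalten wir a(t) = -6·t - 10. Die Stammfunktion von der Beschleunigung, mit v(0) = 5, ergibt die Geschwindigkeit: v(t) = -3·t^2 - 10·t + 5. Durch Integration von der Geschwindigkeit und Verwendung der Anfangsbedingung x(0) = 4, erhalten wir x(t) = -t^3 - 5·t^2 + 5·t + 4. Aus der Gleichung für die Position x(t) = -t^3 - 5·t^2 + 5·t + 4, setzen wir t = 1 ein und erhalten x = 3.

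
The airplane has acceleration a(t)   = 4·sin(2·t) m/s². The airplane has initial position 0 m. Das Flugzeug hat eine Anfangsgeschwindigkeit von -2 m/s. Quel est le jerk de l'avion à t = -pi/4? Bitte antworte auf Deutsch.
Wir müssen unsere Gleichung für die Beschleunigung a(t) = 4·sin(2·t) 1-mal ableiten. Mit d/dt von a(t) finden wir j(t) = 8·cos(2·t). Aus der Gleichung für den Ruck j(t) = 8·cos(2·t), setzen wir t = -pi/4 ein und erhalten j = 0.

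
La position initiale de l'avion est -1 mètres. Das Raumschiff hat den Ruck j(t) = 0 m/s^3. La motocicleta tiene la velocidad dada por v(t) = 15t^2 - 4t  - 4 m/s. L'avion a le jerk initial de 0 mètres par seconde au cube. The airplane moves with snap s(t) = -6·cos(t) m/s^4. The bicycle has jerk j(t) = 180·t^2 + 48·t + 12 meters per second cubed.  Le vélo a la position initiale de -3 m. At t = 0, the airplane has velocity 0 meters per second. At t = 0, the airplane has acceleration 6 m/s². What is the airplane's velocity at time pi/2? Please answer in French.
En partant du snap s(t) = -6·cos(t), nous prenons 3 intégrales. En intégrant le snap et en utilisant la condition initiale j(0) = 0, nous obtenons j(t) = -6·sin(t). L'intégrale du jerk, avec a(0) = 6, donne l'accélération: a(t) = 6·cos(t). En intégrant l'accélération et en utilisant la condition initiale v(0) = 0, nous obtenons v(t) = 6·sin(t). En utilisant v(t) = 6·sin(t) et en substituant t = pi/2, nous trouvons v = 6.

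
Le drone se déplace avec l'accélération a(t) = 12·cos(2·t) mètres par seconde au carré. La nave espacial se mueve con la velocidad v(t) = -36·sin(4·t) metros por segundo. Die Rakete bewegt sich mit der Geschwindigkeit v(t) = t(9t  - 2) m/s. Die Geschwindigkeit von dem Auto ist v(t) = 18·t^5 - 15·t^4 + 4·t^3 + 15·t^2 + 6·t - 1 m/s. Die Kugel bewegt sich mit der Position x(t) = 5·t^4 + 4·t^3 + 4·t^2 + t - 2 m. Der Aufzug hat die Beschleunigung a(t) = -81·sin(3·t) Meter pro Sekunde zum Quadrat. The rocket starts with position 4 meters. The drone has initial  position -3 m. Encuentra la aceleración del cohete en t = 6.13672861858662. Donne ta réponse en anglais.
To solve this, we need to take 1 derivative of our velocity equation v(t) = t·(9·t - 2). Taking d/dt of v(t), we find a(t) = 18·t - 2. Using a(t) = 18·t - 2 and substituting t = 6.13672861858662, we find a = 108.461115134559.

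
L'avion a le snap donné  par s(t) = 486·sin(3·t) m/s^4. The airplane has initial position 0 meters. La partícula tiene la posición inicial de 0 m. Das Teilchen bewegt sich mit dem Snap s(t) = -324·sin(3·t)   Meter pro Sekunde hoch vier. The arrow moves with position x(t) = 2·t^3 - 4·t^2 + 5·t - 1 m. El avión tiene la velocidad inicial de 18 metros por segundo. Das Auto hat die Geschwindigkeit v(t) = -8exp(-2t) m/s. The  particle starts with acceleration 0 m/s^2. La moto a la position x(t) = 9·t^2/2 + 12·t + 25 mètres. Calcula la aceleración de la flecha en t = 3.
Debemos derivar nuestra ecuación de la posición x(t) = 2·t^3 - 4·t^2 + 5·t - 1 2 veces. La derivada de la posición da la velocidad: v(t) = 6·t^2 - 8·t + 5. Derivando la velocidad, obtenemos la aceleración: a(t) = 12·t - 8. Usando a(t) = 12·t - 8 y sustituyendo t = 3, encontramos a = 28.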